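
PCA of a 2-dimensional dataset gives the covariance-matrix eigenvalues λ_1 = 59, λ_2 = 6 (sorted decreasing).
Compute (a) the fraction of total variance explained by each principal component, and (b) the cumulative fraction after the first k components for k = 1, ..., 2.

Step 1 — total variance = trace(Sigma) = Σ λ_i = 59 + 6 = 65.

Step 2 — fraction explained by component i = λ_i / Σ λ:
  PC1: 59/65 = 0.9077
  PC2: 6/65 = 0.0923

Step 3 — cumulative fraction after k components = (λ_1 + ... + λ_k) / Σ λ:
  k = 1: 59/65 = 0.9077
  k = 2: (59 + 6)/65 = 65/65 = 1

Summary (fraction, with percent):

explained: PC1 0.9077 (90.77%), PC2 0.0923 (9.23%);  cumulative: 0.9077, 1


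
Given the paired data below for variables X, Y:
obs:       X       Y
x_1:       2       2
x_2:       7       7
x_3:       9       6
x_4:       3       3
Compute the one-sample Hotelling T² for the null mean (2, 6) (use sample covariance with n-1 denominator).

Step 1 — sample mean vector:
  mean(X) = (2 + 7 + 9 + 3) / 4 = 21/4 = 5.25
  mean(Y) = (2 + 7 + 6 + 3) / 4 = 18/4 = 4.5
  x̄ = (5.25, 4.5),  deviation x̄ - mu_0 = (5.25, 4.5) - (2, 6) = (3.25, -1.5).

Step 2 — sample covariance matrix, S[i,j] = (1/(n-1)) · Σ_k (x_{k,i} - mean_i) · (x_{k,j} - mean_j), divisor n-1 = 3:
  S[X,X] = ((-3.25)·(-3.25) + (1.75)·(1.75) + (3.75)·(3.75) + (-2.25)·(-2.25)) / 3 = 32.75/3 = 10.9167
  S[X,Y] = ((-3.25)·(-2.5) + (1.75)·(2.5) + (3.75)·(1.5) + (-2.25)·(-1.5)) / 3 = 21.5/3 = 7.1667
  S[Y,Y] = ((-2.5)·(-2.5) + (2.5)·(2.5) + (1.5)·(1.5) + (-1.5)·(-1.5)) / 3 = 17/3 = 5.6667
  S = [[10.9167, 7.1667],
 [7.1667, 5.6667]].

Step 3 — invert S. det(S) = 10.9167·5.6667 - (7.1667)² = 10.5.
  S^{-1} = (1/det) · [[d, -b], [-b, a]] = [[0.5397, -0.6825],
 [-0.6825, 1.0397]].

Step 4 — quadratic form (x̄ - mu_0)^T · S^{-1} · (x̄ - mu_0):
  S^{-1} · (x̄ - mu_0) = (2.7778, -3.7778),
  (x̄ - mu_0)^T · [...] = (3.25)·(2.7778) + (-1.5)·(-3.7778) = 14.6944.

Step 5 — scale by n: T² = 4 · 14.6944 = 58.7778.

T² ≈ 58.7778


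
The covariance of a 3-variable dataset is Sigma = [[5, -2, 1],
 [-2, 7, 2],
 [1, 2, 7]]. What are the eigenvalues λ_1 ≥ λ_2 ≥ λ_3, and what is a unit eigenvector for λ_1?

Step 1 — characteristic polynomial p(λ) = det(λI - Sigma) = λ³ - tr·λ² + c_1·λ - det, where tr = trace, c_1 = sum of the principal 2×2 minors, det = det(Sigma):
  tr = 5 + 7 + 7 = 19,
  c_1 = (5·7 - (-2)²) + (5·7 - (1)²) + (7·7 - (2)²) = 31 + 34 + 45 = 110,
  det = 5·(7·7 - (2)²) - (-2)·((-2)·7 - (2)·(1)) + (1)·((-2)·(2) - 7·(1)) = 5·(45) - (-2)·(-16) + (1)·(-11) = 182.
  So p(λ) = λ³ - 19λ² + 110λ - 182.
Step 2 — look for an integer root (rational root theorem: any rational root is an integer divisor of 182). Testing λ = 7:
  p(7) = 343 - 931 + 770 - 182 = 0  ✓
  Dividing out (λ - 7): p(λ) = (λ - 7)(λ² - 12λ + 26).
Step 3 — remaining eigenvalues from the quadratic λ² - 12λ + 26 = 0:
  Δ = 12² - 4·26 = 144 - 104 = 40,  λ = (12 ± √40)/2 = (12 ± 6.3246)/2 ≈ 9.1623 or 2.8377.
  Sorted: λ_1 = 9.1623,  λ_2 = 7,  λ_3 = 2.8377  (check: sum = 19 = tr ✓).

Step 4 — unit eigenvector for λ_1 ≈ 9.1623: v spans the null space of (Sigma - λ_1 I), whose rows are
  r_1 = (-4.1623, -2, 1),  r_2 = (-2, -2.1623, 2),  r_3 = (1, 2, -2.1623).
  v is orthogonal to every row, so take v ∝ r_1 × r_2 = ((-2)·(2) - (1)·(-2.1623), (1)·(-2) - (-4.1623)·(2), (-4.1623)·(-2.1623) - (-2)·(-2)) ≈ (-1.8377, 6.3246, 5).
  Rescale (multiply by -1 so the first nonzero entry is positive): u = (1.8377, -6.3246, -5).
  ||u|| = √((1.8377)² + (-6.3246)² + (-5)²) = √(68.3772) ≈ 8.2691,  v_1 = u/||u|| ≈ (0.2222, -0.7648, -0.6047) (||v_1|| = 1).

λ_1 = 9.1623,  λ_2 = 7,  λ_3 = 2.8377;  v_1 ≈ (0.2222, -0.7648, -0.6047)


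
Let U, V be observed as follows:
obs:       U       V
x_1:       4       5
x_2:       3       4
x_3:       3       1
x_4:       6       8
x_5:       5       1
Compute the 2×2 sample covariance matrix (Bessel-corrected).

Step 1 — column means:
  mean(U) = (4 + 3 + 3 + 6 + 5) / 5 = 21/5 = 4.2
  mean(V) = (5 + 4 + 1 + 8 + 1) / 5 = 19/5 = 3.8

Step 2 — sample covariance S[i,j] = (1/(n-1)) · Σ_k (x_{k,i} - mean_i) · (x_{k,j} - mean_j), with n-1 = 4.
  S[U,U] = ((-0.2)·(-0.2) + (-1.2)·(-1.2) + (-1.2)·(-1.2) + (1.8)·(1.8) + (0.8)·(0.8)) / 4 = 6.8/4 = 1.7
  S[U,V] = ((-0.2)·(1.2) + (-1.2)·(0.2) + (-1.2)·(-2.8) + (1.8)·(4.2) + (0.8)·(-2.8)) / 4 = 8.2/4 = 2.05
  S[V,V] = ((1.2)·(1.2) + (0.2)·(0.2) + (-2.8)·(-2.8) + (4.2)·(4.2) + (-2.8)·(-2.8)) / 4 = 34.8/4 = 8.7

S is symmetric (S[j,i] = S[i,j]). Assembling:

S = [[1.7, 2.05],
 [2.05, 8.7]]


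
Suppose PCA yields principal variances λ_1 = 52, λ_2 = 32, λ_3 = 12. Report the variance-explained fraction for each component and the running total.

Step 1 — total variance = trace(Sigma) = Σ λ_i = 52 + 32 + 12 = 96.

Step 2 — fraction explained by component i = λ_i / Σ λ:
  PC1: 52/96 = 0.5417
  PC2: 32/96 = 0.3333
  PC3: 12/96 = 0.125

Step 3 — cumulative fraction after k components = (λ_1 + ... + λ_k) / Σ λ:
  k = 1: 52/96 = 0.5417
  k = 2: (52 + 32)/96 = 84/96 = 0.875
  k = 3: (52 + 32 + 12)/96 = 96/96 = 1

Summary (fraction, with percent):

explained: PC1 0.5417 (54.17%), PC2 0.3333 (33.33%), PC3 0.125 (12.5%);  cumulative: 0.5417, 0.875, 1


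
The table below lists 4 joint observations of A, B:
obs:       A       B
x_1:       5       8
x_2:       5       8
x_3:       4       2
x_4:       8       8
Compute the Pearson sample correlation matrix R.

Step 1 — column means:
  mean(A) = (5 + 5 + 4 + 8) / 4 = 22/4 = 5.5
  mean(B) = (8 + 8 + 2 + 8) / 4 = 26/4 = 6.5

Step 2 — sample variances and covariances s[i,j] = (1/(n-1)) · Σ_k (x_{k,i} - mean_i) · (x_{k,j} - mean_j), with n-1 = 3:
  s[A,A] = ((-0.5)·(-0.5) + (-0.5)·(-0.5) + (-1.5)·(-1.5) + (2.5)·(2.5)) / 3 = 9/3 = 3
  s[A,B] = ((-0.5)·(1.5) + (-0.5)·(1.5) + (-1.5)·(-4.5) + (2.5)·(1.5)) / 3 = 9/3 = 3
  s[B,B] = ((1.5)·(1.5) + (1.5)·(1.5) + (-4.5)·(-4.5) + (1.5)·(1.5)) / 3 = 27/3 = 9
  Sample standard deviations s_i = √(s[i,i]):
  s(A) = √(3) = 1.7321
  s(B) = √(9) = 3

Step 3 — r_{ij} = s_{ij} / (s_i · s_j):
  r[A,A] = 1 (diagonal).
  r[A,B] = 3 / (1.7321 · 3) = 3 / 5.1962 = 0.5774
  r[B,B] = 1 (diagonal).

R is symmetric with unit diagonal. Assembling:

R = [[1, 0.5774],
 [0.5774, 1]]


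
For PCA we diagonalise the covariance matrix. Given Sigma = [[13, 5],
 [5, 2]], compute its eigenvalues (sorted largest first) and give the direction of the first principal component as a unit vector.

Step 1 — characteristic polynomial of 2×2 Sigma:
  det(Sigma - λI) = λ² - trace · λ + det = 0.
  trace = 13 + 2 = 15, det = 13·2 - (5)² = 1.
Step 2 — discriminant:
  Δ = trace² - 4·det = 225 - 4 = 221.
Step 3 — eigenvalues:
  λ = (trace ± √Δ)/2 = (15 ± 14.8661)/2,
  λ_1 = 14.933,  λ_2 = 0.067.

Step 4 — unit eigenvector for λ_1: solve (Sigma - λ_1 I)v = 0. First row:
  (13 - 14.933)·v_x + (5)·v_y = 0, i.e. (-1.933)·v_x + (5)·v_y = 0,
  so v ∝ (b, λ_1 - a) = (5, 1.933) = u.
  ||u|| = √((5)² + (1.933)²) = √(28.7366) ≈ 5.3607,
  v_1 = u/||u|| ≈ (0.9327, 0.3606) (||v_1|| = 1).

λ_1 = 14.933,  λ_2 = 0.067;  v_1 ≈ (0.9327, 0.3606)


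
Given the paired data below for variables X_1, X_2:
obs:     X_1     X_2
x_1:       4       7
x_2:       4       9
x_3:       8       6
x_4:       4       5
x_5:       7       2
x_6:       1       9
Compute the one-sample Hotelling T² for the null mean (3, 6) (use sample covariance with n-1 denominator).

Step 1 — sample mean vector:
  mean(X_1) = (4 + 4 + 8 + 4 + 7 + 1) / 6 = 28/6 = 4.6667
  mean(X_2) = (7 + 9 + 6 + 5 + 2 + 9) / 6 = 38/6 = 6.3333
  x̄ = (4.6667, 6.3333),  deviation x̄ - mu_0 = (4.6667, 6.3333) - (3, 6) = (1.6667, 0.3333).

Step 2 — sample covariance matrix, S[i,j] = (1/(n-1)) · Σ_k (x_{k,i} - mean_i) · (x_{k,j} - mean_j), divisor n-1 = 5:
  S[X_1,X_1] = ((-0.6667)·(-0.6667) + (-0.6667)·(-0.6667) + (3.3333)·(3.3333) + (-0.6667)·(-0.6667) + (2.3333)·(2.3333) + (-3.6667)·(-3.6667)) / 5 = 31.3333/5 = 6.2667
  S[X_1,X_2] = ((-0.6667)·(0.6667) + (-0.6667)·(2.6667) + (3.3333)·(-0.3333) + (-0.6667)·(-1.3333) + (2.3333)·(-4.3333) + (-3.6667)·(2.6667)) / 5 = -22.3333/5 = -4.4667
  S[X_2,X_2] = ((0.6667)·(0.6667) + (2.6667)·(2.6667) + (-0.3333)·(-0.3333) + (-1.3333)·(-1.3333) + (-4.3333)·(-4.3333) + (2.6667)·(2.6667)) / 5 = 35.3333/5 = 7.0667
  S = [[6.2667, -4.4667],
 [-4.4667, 7.0667]].

Step 3 — invert S. det(S) = 6.2667·7.0667 - (-4.4667)² = 24.3333.
  S^{-1} = (1/det) · [[d, -b], [-b, a]] = [[0.2904, 0.1836],
 [0.1836, 0.2575]].

Step 4 — quadratic form (x̄ - mu_0)^T · S^{-1} · (x̄ - mu_0):
  S^{-1} · (x̄ - mu_0) = (0.5452, 0.3918),
  (x̄ - mu_0)^T · [...] = (1.6667)·(0.5452) + (0.3333)·(0.3918) = 1.0393.

Step 5 — scale by n: T² = 6 · 1.0393 = 6.2356.

T² ≈ 6.2356


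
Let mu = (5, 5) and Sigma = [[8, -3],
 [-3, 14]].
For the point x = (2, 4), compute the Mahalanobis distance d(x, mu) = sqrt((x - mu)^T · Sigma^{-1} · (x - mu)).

Step 1 — centre the observation: (x - mu) = (-3, -1).

Step 2 — invert Sigma. det(Sigma) = 8·14 - (-3)² = 103.
  Sigma^{-1} = (1/det) · [[d, -b], [-b, a]] = [[0.1359, 0.0291],
 [0.0291, 0.0777]].

Step 3 — form the quadratic (x - mu)^T · Sigma^{-1} · (x - mu):
  Sigma^{-1} · (x - mu) = (-0.4369, -0.165).
  (x - mu)^T · [Sigma^{-1} · (x - mu)] = (-3)·(-0.4369) + (-1)·(-0.165) = 1.4757.

Step 4 — take square root: d = √(1.4757) ≈ 1.2148.

d(x, mu) = √(1.4757) ≈ 1.2148


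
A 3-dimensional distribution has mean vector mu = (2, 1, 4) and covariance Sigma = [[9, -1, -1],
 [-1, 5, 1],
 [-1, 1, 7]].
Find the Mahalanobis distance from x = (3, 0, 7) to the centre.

Step 1 — centre the observation: (x - mu) = (1, -1, 3).

Step 2 — invert Sigma (cofactor / det for 3×3, or solve directly):
  Sigma^{-1} = [[0.1149, 0.0203, 0.0135],
 [0.0203, 0.2095, -0.027],
 [0.0135, -0.027, 0.1486]].

Step 3 — form the quadratic (x - mu)^T · Sigma^{-1} · (x - mu):
  Sigma^{-1} · (x - mu) = (0.1351, -0.2703, 0.4865).
  (x - mu)^T · [Sigma^{-1} · (x - mu)] = (1)·(0.1351) + (-1)·(-0.2703) + (3)·(0.4865) = 1.8649.

Step 4 — take square root: d = √(1.8649) ≈ 1.3656.

d(x, mu) = √(1.8649) ≈ 1.3656


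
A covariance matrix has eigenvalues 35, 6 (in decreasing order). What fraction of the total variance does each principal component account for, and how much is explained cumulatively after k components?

Step 1 — total variance = trace(Sigma) = Σ λ_i = 35 + 6 = 41.

Step 2 — fraction explained by component i = λ_i / Σ λ:
  PC1: 35/41 = 0.8537
  PC2: 6/41 = 0.1463

Step 3 — cumulative fraction after k components = (λ_1 + ... + λ_k) / Σ λ:
  k = 1: 35/41 = 0.8537
  k = 2: (35 + 6)/41 = 41/41 = 1

Summary (fraction, with percent):

explained: PC1 0.8537 (85.37%), PC2 0.1463 (14.63%);  cumulative: 0.8537, 1


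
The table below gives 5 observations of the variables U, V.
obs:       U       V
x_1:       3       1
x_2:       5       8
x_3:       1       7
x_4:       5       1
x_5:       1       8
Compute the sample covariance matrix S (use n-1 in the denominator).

Step 1 — column means:
  mean(U) = (3 + 5 + 1 + 5 + 1) / 5 = 15/5 = 3
  mean(V) = (1 + 8 + 7 + 1 + 8) / 5 = 25/5 = 5

Step 2 — sample covariance S[i,j] = (1/(n-1)) · Σ_k (x_{k,i} - mean_i) · (x_{k,j} - mean_j), with n-1 = 4.
  S[U,U] = ((0)·(0) + (2)·(2) + (-2)·(-2) + (2)·(2) + (-2)·(-2)) / 4 = 16/4 = 4
  S[U,V] = ((0)·(-4) + (2)·(3) + (-2)·(2) + (2)·(-4) + (-2)·(3)) / 4 = -12/4 = -3
  S[V,V] = ((-4)·(-4) + (3)·(3) + (2)·(2) + (-4)·(-4) + (3)·(3)) / 4 = 54/4 = 13.5

S is symmetric (S[j,i] = S[i,j]). Assembling:

S = [[4, -3],
 [-3, 13.5]]


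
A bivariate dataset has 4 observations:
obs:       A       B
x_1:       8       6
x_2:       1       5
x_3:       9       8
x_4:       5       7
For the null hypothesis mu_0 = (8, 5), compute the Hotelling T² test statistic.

Step 1 — sample mean vector:
  mean(A) = (8 + 1 + 9 + 5) / 4 = 23/4 = 5.75
  mean(B) = (6 + 5 + 8 + 7) / 4 = 26/4 = 6.5
  x̄ = (5.75, 6.5),  deviation x̄ - mu_0 = (5.75, 6.5) - (8, 5) = (-2.25, 1.5).

Step 2 — sample covariance matrix, S[i,j] = (1/(n-1)) · Σ_k (x_{k,i} - mean_i) · (x_{k,j} - mean_j), divisor n-1 = 3:
  S[A,A] = ((2.25)·(2.25) + (-4.75)·(-4.75) + (3.25)·(3.25) + (-0.75)·(-0.75)) / 3 = 38.75/3 = 12.9167
  S[A,B] = ((2.25)·(-0.5) + (-4.75)·(-1.5) + (3.25)·(1.5) + (-0.75)·(0.5)) / 3 = 10.5/3 = 3.5
  S[B,B] = ((-0.5)·(-0.5) + (-1.5)·(-1.5) + (1.5)·(1.5) + (0.5)·(0.5)) / 3 = 5/3 = 1.6667
  S = [[12.9167, 3.5],
 [3.5, 1.6667]].

Step 3 — invert S. det(S) = 12.9167·1.6667 - (3.5)² = 9.2778.
  S^{-1} = (1/det) · [[d, -b], [-b, a]] = [[0.1796, -0.3772],
 [-0.3772, 1.3922]].

Step 4 — quadratic form (x̄ - mu_0)^T · S^{-1} · (x̄ - mu_0):
  S^{-1} · (x̄ - mu_0) = (-0.9701, 2.9371),
  (x̄ - mu_0)^T · [...] = (-2.25)·(-0.9701) + (1.5)·(2.9371) = 6.5883.

Step 5 — scale by n: T² = 4 · 6.5883 = 26.3533.

T² ≈ 26.3533


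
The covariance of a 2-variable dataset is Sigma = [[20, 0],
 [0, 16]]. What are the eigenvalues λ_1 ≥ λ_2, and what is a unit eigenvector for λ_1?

Step 1 — characteristic polynomial of 2×2 Sigma:
  det(Sigma - λI) = λ² - trace · λ + det = 0.
  trace = 20 + 16 = 36, det = 20·16 - (0)² = 320.
Step 2 — discriminant:
  Δ = trace² - 4·det = 1296 - 1280 = 16.
Step 3 — eigenvalues:
  λ = (trace ± √Δ)/2 = (36 ± 4)/2,
  λ_1 = 20,  λ_2 = 16.

Step 4 — unit eigenvector for λ_1: Sigma is diagonal, so its eigenvectors are the coordinate axes. λ_1 = 20 is the diagonal entry on the first coordinate axis, hence
  v_1 = (1, 0) (||v_1|| = 1).

λ_1 = 20,  λ_2 = 16;  v_1 ≈ (1, 0)


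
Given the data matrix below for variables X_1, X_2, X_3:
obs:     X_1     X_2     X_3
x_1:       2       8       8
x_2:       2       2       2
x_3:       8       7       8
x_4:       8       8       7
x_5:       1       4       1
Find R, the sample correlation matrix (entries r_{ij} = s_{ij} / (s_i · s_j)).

Step 1 — column means:
  mean(X_1) = (2 + 2 + 8 + 8 + 1) / 5 = 21/5 = 4.2
  mean(X_2) = (8 + 2 + 7 + 8 + 4) / 5 = 29/5 = 5.8
  mean(X_3) = (8 + 2 + 8 + 7 + 1) / 5 = 26/5 = 5.2

Step 2 — sample variances and covariances s[i,j] = (1/(n-1)) · Σ_k (x_{k,i} - mean_i) · (x_{k,j} - mean_j), with n-1 = 4:
  s[X_1,X_1] = ((-2.2)·(-2.2) + (-2.2)·(-2.2) + (3.8)·(3.8) + (3.8)·(3.8) + (-3.2)·(-3.2)) / 4 = 48.8/4 = 12.2
  s[X_1,X_2] = ((-2.2)·(2.2) + (-2.2)·(-3.8) + (3.8)·(1.2) + (3.8)·(2.2) + (-3.2)·(-1.8)) / 4 = 22.2/4 = 5.55
  s[X_1,X_3] = ((-2.2)·(2.8) + (-2.2)·(-3.2) + (3.8)·(2.8) + (3.8)·(1.8) + (-3.2)·(-4.2)) / 4 = 31.8/4 = 7.95
  s[X_2,X_2] = ((2.2)·(2.2) + (-3.8)·(-3.8) + (1.2)·(1.2) + (2.2)·(2.2) + (-1.8)·(-1.8)) / 4 = 28.8/4 = 7.2
  s[X_2,X_3] = ((2.2)·(2.8) + (-3.8)·(-3.2) + (1.2)·(2.8) + (2.2)·(1.8) + (-1.8)·(-4.2)) / 4 = 33.2/4 = 8.3
  s[X_3,X_3] = ((2.8)·(2.8) + (-3.2)·(-3.2) + (2.8)·(2.8) + (1.8)·(1.8) + (-4.2)·(-4.2)) / 4 = 46.8/4 = 11.7
  Sample standard deviations s_i = √(s[i,i]):
  s(X_1) = √(12.2) = 3.4928
  s(X_2) = √(7.2) = 2.6833
  s(X_3) = √(11.7) = 3.4205

Step 3 — r_{ij} = s_{ij} / (s_i · s_j):
  r[X_1,X_1] = 1 (diagonal).
  r[X_1,X_2] = 5.55 / (3.4928 · 2.6833) = 5.55 / 9.3723 = 0.5922
  r[X_1,X_3] = 7.95 / (3.4928 · 3.4205) = 7.95 / 11.9474 = 0.6654
  r[X_2,X_2] = 1 (diagonal).
  r[X_2,X_3] = 8.3 / (2.6833 · 3.4205) = 8.3 / 9.1782 = 0.9043
  r[X_3,X_3] = 1 (diagonal).

R is symmetric with unit diagonal. Assembling:

R = [[1, 0.5922, 0.6654],
 [0.5922, 1, 0.9043],
 [0.6654, 0.9043, 1]]


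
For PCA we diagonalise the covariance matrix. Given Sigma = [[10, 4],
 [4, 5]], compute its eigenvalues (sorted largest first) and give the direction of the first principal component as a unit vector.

Step 1 — characteristic polynomial of 2×2 Sigma:
  det(Sigma - λI) = λ² - trace · λ + det = 0.
  trace = 10 + 5 = 15, det = 10·5 - (4)² = 34.
Step 2 — discriminant:
  Δ = trace² - 4·det = 225 - 136 = 89.
Step 3 — eigenvalues:
  λ = (trace ± √Δ)/2 = (15 ± 9.434)/2,
  λ_1 = 12.217,  λ_2 = 2.783.

Step 4 — unit eigenvector for λ_1: solve (Sigma - λ_1 I)v = 0. First row:
  (10 - 12.217)·v_x + (4)·v_y = 0, i.e. (-2.217)·v_x + (4)·v_y = 0,
  so v ∝ (b, λ_1 - a) = (4, 2.217) = u.
  ||u|| = √((4)² + (2.217)²) = √(20.915) ≈ 4.5733,
  v_1 = u/||u|| ≈ (0.8746, 0.4848) (||v_1|| = 1).

λ_1 = 12.217,  λ_2 = 2.783;  v_1 ≈ (0.8746, 0.4848)


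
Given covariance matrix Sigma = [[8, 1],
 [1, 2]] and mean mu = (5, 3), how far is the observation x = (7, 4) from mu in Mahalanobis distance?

Step 1 — centre the observation: (x - mu) = (2, 1).

Step 2 — invert Sigma. det(Sigma) = 8·2 - (1)² = 15.
  Sigma^{-1} = (1/det) · [[d, -b], [-b, a]] = [[0.1333, -0.0667],
 [-0.0667, 0.5333]].

Step 3 — form the quadratic (x - mu)^T · Sigma^{-1} · (x - mu):
  Sigma^{-1} · (x - mu) = (0.2, 0.4).
  (x - mu)^T · [Sigma^{-1} · (x - mu)] = (2)·(0.2) + (1)·(0.4) = 0.8.

Step 4 — take square root: d = √(0.8) ≈ 0.8944.

d(x, mu) = √(0.8) ≈ 0.8944


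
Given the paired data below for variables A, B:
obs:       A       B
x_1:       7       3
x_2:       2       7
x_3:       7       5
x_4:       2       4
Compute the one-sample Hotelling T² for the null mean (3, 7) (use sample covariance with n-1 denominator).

Step 1 — sample mean vector:
  mean(A) = (7 + 2 + 7 + 2) / 4 = 18/4 = 4.5
  mean(B) = (3 + 7 + 5 + 4) / 4 = 19/4 = 4.75
  x̄ = (4.5, 4.75),  deviation x̄ - mu_0 = (4.5, 4.75) - (3, 7) = (1.5, -2.25).

Step 2 — sample covariance matrix, S[i,j] = (1/(n-1)) · Σ_k (x_{k,i} - mean_i) · (x_{k,j} - mean_j), divisor n-1 = 3:
  S[A,A] = ((2.5)·(2.5) + (-2.5)·(-2.5) + (2.5)·(2.5) + (-2.5)·(-2.5)) / 3 = 25/3 = 8.3333
  S[A,B] = ((2.5)·(-1.75) + (-2.5)·(2.25) + (2.5)·(0.25) + (-2.5)·(-0.75)) / 3 = -7.5/3 = -2.5
  S[B,B] = ((-1.75)·(-1.75) + (2.25)·(2.25) + (0.25)·(0.25) + (-0.75)·(-0.75)) / 3 = 8.75/3 = 2.9167
  S = [[8.3333, -2.5],
 [-2.5, 2.9167]].

Step 3 — invert S. det(S) = 8.3333·2.9167 - (-2.5)² = 18.0556.
  S^{-1} = (1/det) · [[d, -b], [-b, a]] = [[0.1615, 0.1385],
 [0.1385, 0.4615]].

Step 4 — quadratic form (x̄ - mu_0)^T · S^{-1} · (x̄ - mu_0):
  S^{-1} · (x̄ - mu_0) = (-0.0692, -0.8308),
  (x̄ - mu_0)^T · [...] = (1.5)·(-0.0692) + (-2.25)·(-0.8308) = 1.7654.

Step 5 — scale by n: T² = 4 · 1.7654 = 7.0615.

T² ≈ 7.0615


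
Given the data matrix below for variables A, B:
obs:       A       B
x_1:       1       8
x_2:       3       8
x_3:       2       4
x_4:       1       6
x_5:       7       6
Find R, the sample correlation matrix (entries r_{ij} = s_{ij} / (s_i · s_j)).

Step 1 — column means:
  mean(A) = (1 + 3 + 2 + 1 + 7) / 5 = 14/5 = 2.8
  mean(B) = (8 + 8 + 4 + 6 + 6) / 5 = 32/5 = 6.4

Step 2 — sample variances and covariances s[i,j] = (1/(n-1)) · Σ_k (x_{k,i} - mean_i) · (x_{k,j} - mean_j), with n-1 = 4:
  s[A,A] = ((-1.8)·(-1.8) + (0.2)·(0.2) + (-0.8)·(-0.8) + (-1.8)·(-1.8) + (4.2)·(4.2)) / 4 = 24.8/4 = 6.2
  s[A,B] = ((-1.8)·(1.6) + (0.2)·(1.6) + (-0.8)·(-2.4) + (-1.8)·(-0.4) + (4.2)·(-0.4)) / 4 = -1.6/4 = -0.4
  s[B,B] = ((1.6)·(1.6) + (1.6)·(1.6) + (-2.4)·(-2.4) + (-0.4)·(-0.4) + (-0.4)·(-0.4)) / 4 = 11.2/4 = 2.8
  Sample standard deviations s_i = √(s[i,i]):
  s(A) = √(6.2) = 2.49
  s(B) = √(2.8) = 1.6733

Step 3 — r_{ij} = s_{ij} / (s_i · s_j):
  r[A,A] = 1 (diagonal).
  r[A,B] = -0.4 / (2.49 · 1.6733) = -0.4 / 4.1665 = -0.096
  r[B,B] = 1 (diagonal).

R is symmetric with unit diagonal. Assembling:

R = [[1, -0.096],
 [-0.096, 1]]


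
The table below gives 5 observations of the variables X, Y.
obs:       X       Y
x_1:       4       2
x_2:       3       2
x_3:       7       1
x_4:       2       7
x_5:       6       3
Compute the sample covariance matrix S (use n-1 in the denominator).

Step 1 — column means:
  mean(X) = (4 + 3 + 7 + 2 + 6) / 5 = 22/5 = 4.4
  mean(Y) = (2 + 2 + 1 + 7 + 3) / 5 = 15/5 = 3

Step 2 — sample covariance S[i,j] = (1/(n-1)) · Σ_k (x_{k,i} - mean_i) · (x_{k,j} - mean_j), with n-1 = 4.
  S[X,X] = ((-0.4)·(-0.4) + (-1.4)·(-1.4) + (2.6)·(2.6) + (-2.4)·(-2.4) + (1.6)·(1.6)) / 4 = 17.2/4 = 4.3
  S[X,Y] = ((-0.4)·(-1) + (-1.4)·(-1) + (2.6)·(-2) + (-2.4)·(4) + (1.6)·(0)) / 4 = -13/4 = -3.25
  S[Y,Y] = ((-1)·(-1) + (-1)·(-1) + (-2)·(-2) + (4)·(4) + (0)·(0)) / 4 = 22/4 = 5.5

S is symmetric (S[j,i] = S[i,j]). Assembling:

S = [[4.3, -3.25],
 [-3.25, 5.5]]


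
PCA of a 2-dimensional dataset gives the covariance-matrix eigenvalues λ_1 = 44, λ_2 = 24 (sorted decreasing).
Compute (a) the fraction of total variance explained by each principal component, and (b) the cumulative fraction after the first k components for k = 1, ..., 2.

Step 1 — total variance = trace(Sigma) = Σ λ_i = 44 + 24 = 68.

Step 2 — fraction explained by component i = λ_i / Σ λ:
  PC1: 44/68 = 0.6471
  PC2: 24/68 = 0.3529

Step 3 — cumulative fraction after k components = (λ_1 + ... + λ_k) / Σ λ:
  k = 1: 44/68 = 0.6471
  k = 2: (44 + 24)/68 = 68/68 = 1

Summary (fraction, with percent):

explained: PC1 0.6471 (64.71%), PC2 0.3529 (35.29%);  cumulative: 0.6471, 1


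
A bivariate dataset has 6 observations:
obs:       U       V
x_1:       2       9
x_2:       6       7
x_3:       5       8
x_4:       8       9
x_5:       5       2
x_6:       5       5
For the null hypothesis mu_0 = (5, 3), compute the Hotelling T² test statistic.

Step 1 — sample mean vector:
  mean(U) = (2 + 6 + 5 + 8 + 5 + 5) / 6 = 31/6 = 5.1667
  mean(V) = (9 + 7 + 8 + 9 + 2 + 5) / 6 = 40/6 = 6.6667
  x̄ = (5.1667, 6.6667),  deviation x̄ - mu_0 = (5.1667, 6.6667) - (5, 3) = (0.1667, 3.6667).

Step 2 — sample covariance matrix, S[i,j] = (1/(n-1)) · Σ_k (x_{k,i} - mean_i) · (x_{k,j} - mean_j), divisor n-1 = 5:
  S[U,U] = ((-3.1667)·(-3.1667) + (0.8333)·(0.8333) + (-0.1667)·(-0.1667) + (2.8333)·(2.8333) + (-0.1667)·(-0.1667) + (-0.1667)·(-0.1667)) / 5 = 18.8333/5 = 3.7667
  S[U,V] = ((-3.1667)·(2.3333) + (0.8333)·(0.3333) + (-0.1667)·(1.3333) + (2.8333)·(2.3333) + (-0.1667)·(-4.6667) + (-0.1667)·(-1.6667)) / 5 = 0.3333/5 = 0.0667
  S[V,V] = ((2.3333)·(2.3333) + (0.3333)·(0.3333) + (1.3333)·(1.3333) + (2.3333)·(2.3333) + (-4.6667)·(-4.6667) + (-1.6667)·(-1.6667)) / 5 = 37.3333/5 = 7.4667
  S = [[3.7667, 0.0667],
 [0.0667, 7.4667]].

Step 3 — invert S. det(S) = 3.7667·7.4667 - (0.0667)² = 28.12.
  S^{-1} = (1/det) · [[d, -b], [-b, a]] = [[0.2655, -0.0024],
 [-0.0024, 0.1339]].

Step 4 — quadratic form (x̄ - mu_0)^T · S^{-1} · (x̄ - mu_0):
  S^{-1} · (x̄ - mu_0) = (0.0356, 0.4908),
  (x̄ - mu_0)^T · [...] = (0.1667)·(0.0356) + (3.6667)·(0.4908) = 1.8054.

Step 5 — scale by n: T² = 6 · 1.8054 = 10.8321.

T² ≈ 10.8321


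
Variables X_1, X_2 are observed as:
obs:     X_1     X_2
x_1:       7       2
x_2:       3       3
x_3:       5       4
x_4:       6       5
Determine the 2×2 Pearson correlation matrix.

Step 1 — column means:
  mean(X_1) = (7 + 3 + 5 + 6) / 4 = 21/4 = 5.25
  mean(X_2) = (2 + 3 + 4 + 5) / 4 = 14/4 = 3.5

Step 2 — sample variances and covariances s[i,j] = (1/(n-1)) · Σ_k (x_{k,i} - mean_i) · (x_{k,j} - mean_j), with n-1 = 3:
  s[X_1,X_1] = ((1.75)·(1.75) + (-2.25)·(-2.25) + (-0.25)·(-0.25) + (0.75)·(0.75)) / 3 = 8.75/3 = 2.9167
  s[X_1,X_2] = ((1.75)·(-1.5) + (-2.25)·(-0.5) + (-0.25)·(0.5) + (0.75)·(1.5)) / 3 = -0.5/3 = -0.1667
  s[X_2,X_2] = ((-1.5)·(-1.5) + (-0.5)·(-0.5) + (0.5)·(0.5) + (1.5)·(1.5)) / 3 = 5/3 = 1.6667
  Sample standard deviations s_i = √(s[i,i]):
  s(X_1) = √(2.9167) = 1.7078
  s(X_2) = √(1.6667) = 1.291

Step 3 — r_{ij} = s_{ij} / (s_i · s_j):
  r[X_1,X_1] = 1 (diagonal).
  r[X_1,X_2] = -0.1667 / (1.7078 · 1.291) = -0.1667 / 2.2048 = -0.0756
  r[X_2,X_2] = 1 (diagonal).

R is symmetric with unit diagonal. Assembling:

R = [[1, -0.0756],
 [-0.0756, 1]]


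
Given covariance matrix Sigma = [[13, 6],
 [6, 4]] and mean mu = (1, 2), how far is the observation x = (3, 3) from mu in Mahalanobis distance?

Step 1 — centre the observation: (x - mu) = (2, 1).

Step 2 — invert Sigma. det(Sigma) = 13·4 - (6)² = 16.
  Sigma^{-1} = (1/det) · [[d, -b], [-b, a]] = [[0.25, -0.375],
 [-0.375, 0.8125]].

Step 3 — form the quadratic (x - mu)^T · Sigma^{-1} · (x - mu):
  Sigma^{-1} · (x - mu) = (0.125, 0.0625).
  (x - mu)^T · [Sigma^{-1} · (x - mu)] = (2)·(0.125) + (1)·(0.0625) = 0.3125.

Step 4 — take square root: d = √(0.3125) ≈ 0.559.

d(x, mu) = √(0.3125) ≈ 0.559


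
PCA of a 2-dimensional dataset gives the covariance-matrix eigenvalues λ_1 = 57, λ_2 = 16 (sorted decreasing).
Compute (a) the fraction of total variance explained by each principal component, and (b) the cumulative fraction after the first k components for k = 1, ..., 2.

Step 1 — total variance = trace(Sigma) = Σ λ_i = 57 + 16 = 73.

Step 2 — fraction explained by component i = λ_i / Σ λ:
  PC1: 57/73 = 0.7808
  PC2: 16/73 = 0.2192

Step 3 — cumulative fraction after k components = (λ_1 + ... + λ_k) / Σ λ:
  k = 1: 57/73 = 0.7808
  k = 2: (57 + 16)/73 = 73/73 = 1

Summary (fraction, with percent):

explained: PC1 0.7808 (78.08%), PC2 0.2192 (21.92%);  cumulative: 0.7808, 1


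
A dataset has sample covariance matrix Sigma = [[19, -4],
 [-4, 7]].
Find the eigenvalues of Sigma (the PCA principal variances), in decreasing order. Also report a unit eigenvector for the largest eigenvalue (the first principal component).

Step 1 — characteristic polynomial of 2×2 Sigma:
  det(Sigma - λI) = λ² - trace · λ + det = 0.
  trace = 19 + 7 = 26, det = 19·7 - (-4)² = 117.
Step 2 — discriminant:
  Δ = trace² - 4·det = 676 - 468 = 208.
Step 3 — eigenvalues:
  λ = (trace ± √Δ)/2 = (26 ± 14.4222)/2,
  λ_1 = 20.2111,  λ_2 = 5.7889.

Step 4 — unit eigenvector for λ_1: solve (Sigma - λ_1 I)v = 0. First row:
  (19 - 20.2111)·v_x + (-4)·v_y = 0, i.e. (-1.2111)·v_x + (-4)·v_y = 0,
  so v ∝ (b, λ_1 - a) = (-4, 1.2111); multiply by -1 so the first entry is positive: u = (4, -1.2111).
  ||u|| = √((4)² + (-1.2111)²) = √(17.4668) ≈ 4.1793,
  v_1 = u/||u|| ≈ (0.9571, -0.2898) (||v_1|| = 1).

λ_1 = 20.2111,  λ_2 = 5.7889;  v_1 ≈ (0.9571, -0.2898)


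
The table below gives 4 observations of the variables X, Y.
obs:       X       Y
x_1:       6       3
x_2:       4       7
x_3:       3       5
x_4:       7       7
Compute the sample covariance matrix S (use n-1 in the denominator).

Step 1 — column means:
  mean(X) = (6 + 4 + 3 + 7) / 4 = 20/4 = 5
  mean(Y) = (3 + 7 + 5 + 7) / 4 = 22/4 = 5.5

Step 2 — sample covariance S[i,j] = (1/(n-1)) · Σ_k (x_{k,i} - mean_i) · (x_{k,j} - mean_j), with n-1 = 3.
  S[X,X] = ((1)·(1) + (-1)·(-1) + (-2)·(-2) + (2)·(2)) / 3 = 10/3 = 3.3333
  S[X,Y] = ((1)·(-2.5) + (-1)·(1.5) + (-2)·(-0.5) + (2)·(1.5)) / 3 = 0/3 = 0
  S[Y,Y] = ((-2.5)·(-2.5) + (1.5)·(1.5) + (-0.5)·(-0.5) + (1.5)·(1.5)) / 3 = 11/3 = 3.6667

S is symmetric (S[j,i] = S[i,j]). Assembling:

S = [[3.3333, 0],
 [0, 3.6667]]


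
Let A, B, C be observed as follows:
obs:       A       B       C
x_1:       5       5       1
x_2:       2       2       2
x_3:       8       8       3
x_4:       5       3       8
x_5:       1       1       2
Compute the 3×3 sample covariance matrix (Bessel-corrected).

Step 1 — column means:
  mean(A) = (5 + 2 + 8 + 5 + 1) / 5 = 21/5 = 4.2
  mean(B) = (5 + 2 + 8 + 3 + 1) / 5 = 19/5 = 3.8
  mean(C) = (1 + 2 + 3 + 8 + 2) / 5 = 16/5 = 3.2

Step 2 — sample covariance S[i,j] = (1/(n-1)) · Σ_k (x_{k,i} - mean_i) · (x_{k,j} - mean_j), with n-1 = 4.
  S[A,A] = ((0.8)·(0.8) + (-2.2)·(-2.2) + (3.8)·(3.8) + (0.8)·(0.8) + (-3.2)·(-3.2)) / 4 = 30.8/4 = 7.7
  S[A,B] = ((0.8)·(1.2) + (-2.2)·(-1.8) + (3.8)·(4.2) + (0.8)·(-0.8) + (-3.2)·(-2.8)) / 4 = 29.2/4 = 7.3
  S[A,C] = ((0.8)·(-2.2) + (-2.2)·(-1.2) + (3.8)·(-0.2) + (0.8)·(4.8) + (-3.2)·(-1.2)) / 4 = 7.8/4 = 1.95
  S[B,B] = ((1.2)·(1.2) + (-1.8)·(-1.8) + (4.2)·(4.2) + (-0.8)·(-0.8) + (-2.8)·(-2.8)) / 4 = 30.8/4 = 7.7
  S[B,C] = ((1.2)·(-2.2) + (-1.8)·(-1.2) + (4.2)·(-0.2) + (-0.8)·(4.8) + (-2.8)·(-1.2)) / 4 = -1.8/4 = -0.45
  S[C,C] = ((-2.2)·(-2.2) + (-1.2)·(-1.2) + (-0.2)·(-0.2) + (4.8)·(4.8) + (-1.2)·(-1.2)) / 4 = 30.8/4 = 7.7

S is symmetric (S[j,i] = S[i,j]). Assembling:

S = [[7.7, 7.3, 1.95],
 [7.3, 7.7, -0.45],
 [1.95, -0.45, 7.7]]


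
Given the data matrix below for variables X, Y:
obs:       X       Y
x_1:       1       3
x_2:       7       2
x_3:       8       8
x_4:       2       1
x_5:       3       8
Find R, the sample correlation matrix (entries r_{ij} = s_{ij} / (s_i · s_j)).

Step 1 — column means:
  mean(X) = (1 + 7 + 8 + 2 + 3) / 5 = 21/5 = 4.2
  mean(Y) = (3 + 2 + 8 + 1 + 8) / 5 = 22/5 = 4.4

Step 2 — sample variances and covariances s[i,j] = (1/(n-1)) · Σ_k (x_{k,i} - mean_i) · (x_{k,j} - mean_j), with n-1 = 4:
  s[X,X] = ((-3.2)·(-3.2) + (2.8)·(2.8) + (3.8)·(3.8) + (-2.2)·(-2.2) + (-1.2)·(-1.2)) / 4 = 38.8/4 = 9.7
  s[X,Y] = ((-3.2)·(-1.4) + (2.8)·(-2.4) + (3.8)·(3.6) + (-2.2)·(-3.4) + (-1.2)·(3.6)) / 4 = 14.6/4 = 3.65
  s[Y,Y] = ((-1.4)·(-1.4) + (-2.4)·(-2.4) + (3.6)·(3.6) + (-3.4)·(-3.4) + (3.6)·(3.6)) / 4 = 45.2/4 = 11.3
  Sample standard deviations s_i = √(s[i,i]):
  s(X) = √(9.7) = 3.1145
  s(Y) = √(11.3) = 3.3615

Step 3 — r_{ij} = s_{ij} / (s_i · s_j):
  r[X,X] = 1 (diagonal).
  r[X,Y] = 3.65 / (3.1145 · 3.3615) = 3.65 / 10.4695 = 0.3486
  r[Y,Y] = 1 (diagonal).

R is symmetric with unit diagonal. Assembling:

R = [[1, 0.3486],
 [0.3486, 1]]


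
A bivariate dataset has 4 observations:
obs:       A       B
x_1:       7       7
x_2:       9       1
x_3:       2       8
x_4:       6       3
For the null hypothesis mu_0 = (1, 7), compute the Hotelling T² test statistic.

Step 1 — sample mean vector:
  mean(A) = (7 + 9 + 2 + 6) / 4 = 24/4 = 6
  mean(B) = (7 + 1 + 8 + 3) / 4 = 19/4 = 4.75
  x̄ = (6, 4.75),  deviation x̄ - mu_0 = (6, 4.75) - (1, 7) = (5, -2.25).

Step 2 — sample covariance matrix, S[i,j] = (1/(n-1)) · Σ_k (x_{k,i} - mean_i) · (x_{k,j} - mean_j), divisor n-1 = 3:
  S[A,A] = ((1)·(1) + (3)·(3) + (-4)·(-4) + (0)·(0)) / 3 = 26/3 = 8.6667
  S[A,B] = ((1)·(2.25) + (3)·(-3.75) + (-4)·(3.25) + (0)·(-1.75)) / 3 = -22/3 = -7.3333
  S[B,B] = ((2.25)·(2.25) + (-3.75)·(-3.75) + (3.25)·(3.25) + (-1.75)·(-1.75)) / 3 = 32.75/3 = 10.9167
  S = [[8.6667, -7.3333],
 [-7.3333, 10.9167]].

Step 3 — invert S. det(S) = 8.6667·10.9167 - (-7.3333)² = 40.8333.
  S^{-1} = (1/det) · [[d, -b], [-b, a]] = [[0.2673, 0.1796],
 [0.1796, 0.2122]].

Step 4 — quadratic form (x̄ - mu_0)^T · S^{-1} · (x̄ - mu_0):
  S^{-1} · (x̄ - mu_0) = (0.9327, 0.4204),
  (x̄ - mu_0)^T · [...] = (5)·(0.9327) + (-2.25)·(0.4204) = 3.7173.

Step 5 — scale by n: T² = 4 · 3.7173 = 14.8694.

T² ≈ 14.8694


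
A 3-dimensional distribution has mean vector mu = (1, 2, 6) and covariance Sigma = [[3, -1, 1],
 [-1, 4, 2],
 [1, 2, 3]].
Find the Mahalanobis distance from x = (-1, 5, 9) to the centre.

Step 1 — centre the observation: (x - mu) = (-2, 3, 3).

Step 2 — invert Sigma (cofactor / det for 3×3, or solve directly):
  Sigma^{-1} = [[0.6154, 0.3846, -0.4615],
 [0.3846, 0.6154, -0.5385],
 [-0.4615, -0.5385, 0.8462]].

Step 3 — form the quadratic (x - mu)^T · Sigma^{-1} · (x - mu):
  Sigma^{-1} · (x - mu) = (-1.4615, -0.5385, 1.8462).
  (x - mu)^T · [Sigma^{-1} · (x - mu)] = (-2)·(-1.4615) + (3)·(-0.5385) + (3)·(1.8462) = 6.8462.

Step 4 — take square root: d = √(6.8462) ≈ 2.6165.

d(x, mu) = √(6.8462) ≈ 2.6165


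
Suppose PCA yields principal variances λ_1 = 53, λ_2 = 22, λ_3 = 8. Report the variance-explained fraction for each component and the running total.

Step 1 — total variance = trace(Sigma) = Σ λ_i = 53 + 22 + 8 = 83.

Step 2 — fraction explained by component i = λ_i / Σ λ:
  PC1: 53/83 = 0.6386
  PC2: 22/83 = 0.2651
  PC3: 8/83 = 0.0964

Step 3 — cumulative fraction after k components = (λ_1 + ... + λ_k) / Σ λ:
  k = 1: 53/83 = 0.6386
  k = 2: (53 + 22)/83 = 75/83 = 0.9036
  k = 3: (53 + 22 + 8)/83 = 83/83 = 1

Summary (fraction, with percent):

explained: PC1 0.6386 (63.86%), PC2 0.2651 (26.51%), PC3 0.0964 (9.64%);  cumulative: 0.6386, 0.9036, 1


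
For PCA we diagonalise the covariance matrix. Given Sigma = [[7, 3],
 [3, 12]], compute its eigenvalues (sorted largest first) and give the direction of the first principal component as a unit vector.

Step 1 — characteristic polynomial of 2×2 Sigma:
  det(Sigma - λI) = λ² - trace · λ + det = 0.
  trace = 7 + 12 = 19, det = 7·12 - (3)² = 75.
Step 2 — discriminant:
  Δ = trace² - 4·det = 361 - 300 = 61.
Step 3 — eigenvalues:
  λ = (trace ± √Δ)/2 = (19 ± 7.8102)/2,
  λ_1 = 13.4051,  λ_2 = 5.5949.

Step 4 — unit eigenvector for λ_1: solve (Sigma - λ_1 I)v = 0. First row:
  (7 - 13.4051)·v_x + (3)·v_y = 0, i.e. (-6.4051)·v_x + (3)·v_y = 0,
  so v ∝ (b, λ_1 - a) = (3, 6.4051) = u.
  ||u|| = √((3)² + (6.4051)²) = √(50.0256) ≈ 7.0729,
  v_1 = u/||u|| ≈ (0.4242, 0.9056) (||v_1|| = 1).

λ_1 = 13.4051,  λ_2 = 5.5949;  v_1 ≈ (0.4242, 0.9056)


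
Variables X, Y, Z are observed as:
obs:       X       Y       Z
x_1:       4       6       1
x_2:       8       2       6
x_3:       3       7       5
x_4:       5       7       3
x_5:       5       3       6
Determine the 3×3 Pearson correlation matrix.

Step 1 — column means:
  mean(X) = (4 + 8 + 3 + 5 + 5) / 5 = 25/5 = 5
  mean(Y) = (6 + 2 + 7 + 7 + 3) / 5 = 25/5 = 5
  mean(Z) = (1 + 6 + 5 + 3 + 6) / 5 = 21/5 = 4.2

Step 2 — sample variances and covariances s[i,j] = (1/(n-1)) · Σ_k (x_{k,i} - mean_i) · (x_{k,j} - mean_j), with n-1 = 4:
  s[X,X] = ((-1)·(-1) + (3)·(3) + (-2)·(-2) + (0)·(0) + (0)·(0)) / 4 = 14/4 = 3.5
  s[X,Y] = ((-1)·(1) + (3)·(-3) + (-2)·(2) + (0)·(2) + (0)·(-2)) / 4 = -14/4 = -3.5
  s[X,Z] = ((-1)·(-3.2) + (3)·(1.8) + (-2)·(0.8) + (0)·(-1.2) + (0)·(1.8)) / 4 = 7/4 = 1.75
  s[Y,Y] = ((1)·(1) + (-3)·(-3) + (2)·(2) + (2)·(2) + (-2)·(-2)) / 4 = 22/4 = 5.5
  s[Y,Z] = ((1)·(-3.2) + (-3)·(1.8) + (2)·(0.8) + (2)·(-1.2) + (-2)·(1.8)) / 4 = -13/4 = -3.25
  s[Z,Z] = ((-3.2)·(-3.2) + (1.8)·(1.8) + (0.8)·(0.8) + (-1.2)·(-1.2) + (1.8)·(1.8)) / 4 = 18.8/4 = 4.7
  Sample standard deviations s_i = √(s[i,i]):
  s(X) = √(3.5) = 1.8708
  s(Y) = √(5.5) = 2.3452
  s(Z) = √(4.7) = 2.1679

Step 3 — r_{ij} = s_{ij} / (s_i · s_j):
  r[X,X] = 1 (diagonal).
  r[X,Y] = -3.5 / (1.8708 · 2.3452) = -3.5 / 4.3875 = -0.7977
  r[X,Z] = 1.75 / (1.8708 · 2.1679) = 1.75 / 4.0559 = 0.4315
  r[Y,Y] = 1 (diagonal).
  r[Y,Z] = -3.25 / (2.3452 · 2.1679) = -3.25 / 5.0843 = -0.6392
  r[Z,Z] = 1 (diagonal).

R is symmetric with unit diagonal. Assembling:

R = [[1, -0.7977, 0.4315],
 [-0.7977, 1, -0.6392],
 [0.4315, -0.6392, 1]]


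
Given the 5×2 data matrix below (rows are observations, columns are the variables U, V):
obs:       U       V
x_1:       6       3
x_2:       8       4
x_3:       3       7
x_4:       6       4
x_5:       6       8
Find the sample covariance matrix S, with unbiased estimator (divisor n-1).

Step 1 — column means:
  mean(U) = (6 + 8 + 3 + 6 + 6) / 5 = 29/5 = 5.8
  mean(V) = (3 + 4 + 7 + 4 + 8) / 5 = 26/5 = 5.2

Step 2 — sample covariance S[i,j] = (1/(n-1)) · Σ_k (x_{k,i} - mean_i) · (x_{k,j} - mean_j), with n-1 = 4.
  S[U,U] = ((0.2)·(0.2) + (2.2)·(2.2) + (-2.8)·(-2.8) + (0.2)·(0.2) + (0.2)·(0.2)) / 4 = 12.8/4 = 3.2
  S[U,V] = ((0.2)·(-2.2) + (2.2)·(-1.2) + (-2.8)·(1.8) + (0.2)·(-1.2) + (0.2)·(2.8)) / 4 = -7.8/4 = -1.95
  S[V,V] = ((-2.2)·(-2.2) + (-1.2)·(-1.2) + (1.8)·(1.8) + (-1.2)·(-1.2) + (2.8)·(2.8)) / 4 = 18.8/4 = 4.7

S is symmetric (S[j,i] = S[i,j]). Assembling:

S = [[3.2, -1.95],
 [-1.95, 4.7]]


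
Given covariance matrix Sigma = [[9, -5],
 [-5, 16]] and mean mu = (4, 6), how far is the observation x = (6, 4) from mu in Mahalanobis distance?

Step 1 — centre the observation: (x - mu) = (2, -2).

Step 2 — invert Sigma. det(Sigma) = 9·16 - (-5)² = 119.
  Sigma^{-1} = (1/det) · [[d, -b], [-b, a]] = [[0.1345, 0.042],
 [0.042, 0.0756]].

Step 3 — form the quadratic (x - mu)^T · Sigma^{-1} · (x - mu):
  Sigma^{-1} · (x - mu) = (0.1849, -0.0672).
  (x - mu)^T · [Sigma^{-1} · (x - mu)] = (2)·(0.1849) + (-2)·(-0.0672) = 0.5042.

Step 4 — take square root: d = √(0.5042) ≈ 0.7101.

d(x, mu) = √(0.5042) ≈ 0.7101


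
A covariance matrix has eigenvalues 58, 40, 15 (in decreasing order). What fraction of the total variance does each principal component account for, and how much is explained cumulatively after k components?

Step 1 — total variance = trace(Sigma) = Σ λ_i = 58 + 40 + 15 = 113.

Step 2 — fraction explained by component i = λ_i / Σ λ:
  PC1: 58/113 = 0.5133
  PC2: 40/113 = 0.354
  PC3: 15/113 = 0.1327

Step 3 — cumulative fraction after k components = (λ_1 + ... + λ_k) / Σ λ:
  k = 1: 58/113 = 0.5133
  k = 2: (58 + 40)/113 = 98/113 = 0.8673
  k = 3: (58 + 40 + 15)/113 = 113/113 = 1

Summary (fraction, with percent):

explained: PC1 0.5133 (51.33%), PC2 0.354 (35.4%), PC3 0.1327 (13.27%);  cumulative: 0.5133, 0.8673, 1


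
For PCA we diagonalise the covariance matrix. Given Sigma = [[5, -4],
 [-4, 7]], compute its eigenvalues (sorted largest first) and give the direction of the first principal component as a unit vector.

Step 1 — characteristic polynomial of 2×2 Sigma:
  det(Sigma - λI) = λ² - trace · λ + det = 0.
  trace = 5 + 7 = 12, det = 5·7 - (-4)² = 19.
Step 2 — discriminant:
  Δ = trace² - 4·det = 144 - 76 = 68.
Step 3 — eigenvalues:
  λ = (trace ± √Δ)/2 = (12 ± 8.2462)/2,
  λ_1 = 10.1231,  λ_2 = 1.8769.

Step 4 — unit eigenvector for λ_1: solve (Sigma - λ_1 I)v = 0. First row:
  (5 - 10.1231)·v_x + (-4)·v_y = 0, i.e. (-5.1231)·v_x + (-4)·v_y = 0,
  so v ∝ (b, λ_1 - a) = (-4, 5.1231); multiply by -1 so the first entry is positive: u = (4, -5.1231).
  ||u|| = √((4)² + (-5.1231)²) = √(42.2462) ≈ 6.4997,
  v_1 = u/||u|| ≈ (0.6154, -0.7882) (||v_1|| = 1).

λ_1 = 10.1231,  λ_2 = 1.8769;  v_1 ≈ (0.6154, -0.7882)


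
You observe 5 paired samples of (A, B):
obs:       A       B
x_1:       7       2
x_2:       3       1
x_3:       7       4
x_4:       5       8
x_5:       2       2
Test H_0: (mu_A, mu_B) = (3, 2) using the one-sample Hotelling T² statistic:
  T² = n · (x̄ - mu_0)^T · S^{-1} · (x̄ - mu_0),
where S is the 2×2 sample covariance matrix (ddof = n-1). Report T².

Step 1 — sample mean vector:
  mean(A) = (7 + 3 + 7 + 5 + 2) / 5 = 24/5 = 4.8
  mean(B) = (2 + 1 + 4 + 8 + 2) / 5 = 17/5 = 3.4
  x̄ = (4.8, 3.4),  deviation x̄ - mu_0 = (4.8, 3.4) - (3, 2) = (1.8, 1.4).

Step 2 — sample covariance matrix, S[i,j] = (1/(n-1)) · Σ_k (x_{k,i} - mean_i) · (x_{k,j} - mean_j), divisor n-1 = 4:
  S[A,A] = ((2.2)·(2.2) + (-1.8)·(-1.8) + (2.2)·(2.2) + (0.2)·(0.2) + (-2.8)·(-2.8)) / 4 = 20.8/4 = 5.2
  S[A,B] = ((2.2)·(-1.4) + (-1.8)·(-2.4) + (2.2)·(0.6) + (0.2)·(4.6) + (-2.8)·(-1.4)) / 4 = 7.4/4 = 1.85
  S[B,B] = ((-1.4)·(-1.4) + (-2.4)·(-2.4) + (0.6)·(0.6) + (4.6)·(4.6) + (-1.4)·(-1.4)) / 4 = 31.2/4 = 7.8
  S = [[5.2, 1.85],
 [1.85, 7.8]].

Step 3 — invert S. det(S) = 5.2·7.8 - (1.85)² = 37.1375.
  S^{-1} = (1/det) · [[d, -b], [-b, a]] = [[0.21, -0.0498],
 [-0.0498, 0.14]].

Step 4 — quadratic form (x̄ - mu_0)^T · S^{-1} · (x̄ - mu_0):
  S^{-1} · (x̄ - mu_0) = (0.3083, 0.1064),
  (x̄ - mu_0)^T · [...] = (1.8)·(0.3083) + (1.4)·(0.1064) = 0.7039.

Step 5 — scale by n: T² = 5 · 0.7039 = 3.5194.

T² ≈ 3.5194


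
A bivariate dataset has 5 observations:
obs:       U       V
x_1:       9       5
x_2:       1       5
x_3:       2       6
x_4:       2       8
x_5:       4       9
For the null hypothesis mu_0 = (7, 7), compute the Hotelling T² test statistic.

Step 1 — sample mean vector:
  mean(U) = (9 + 1 + 2 + 2 + 4) / 5 = 18/5 = 3.6
  mean(V) = (5 + 5 + 6 + 8 + 9) / 5 = 33/5 = 6.6
  x̄ = (3.6, 6.6),  deviation x̄ - mu_0 = (3.6, 6.6) - (7, 7) = (-3.4, -0.4).

Step 2 — sample covariance matrix, S[i,j] = (1/(n-1)) · Σ_k (x_{k,i} - mean_i) · (x_{k,j} - mean_j), divisor n-1 = 4:
  S[U,U] = ((5.4)·(5.4) + (-2.6)·(-2.6) + (-1.6)·(-1.6) + (-1.6)·(-1.6) + (0.4)·(0.4)) / 4 = 41.2/4 = 10.3
  S[U,V] = ((5.4)·(-1.6) + (-2.6)·(-1.6) + (-1.6)·(-0.6) + (-1.6)·(1.4) + (0.4)·(2.4)) / 4 = -4.8/4 = -1.2
  S[V,V] = ((-1.6)·(-1.6) + (-1.6)·(-1.6) + (-0.6)·(-0.6) + (1.4)·(1.4) + (2.4)·(2.4)) / 4 = 13.2/4 = 3.3
  S = [[10.3, -1.2],
 [-1.2, 3.3]].

Step 3 — invert S. det(S) = 10.3·3.3 - (-1.2)² = 32.55.
  S^{-1} = (1/det) · [[d, -b], [-b, a]] = [[0.1014, 0.0369],
 [0.0369, 0.3164]].

Step 4 — quadratic form (x̄ - mu_0)^T · S^{-1} · (x̄ - mu_0):
  S^{-1} · (x̄ - mu_0) = (-0.3594, -0.2519),
  (x̄ - mu_0)^T · [...] = (-3.4)·(-0.3594) + (-0.4)·(-0.2519) = 1.3229.

Step 5 — scale by n: T² = 5 · 1.3229 = 6.6144.

T² ≈ 6.6144
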